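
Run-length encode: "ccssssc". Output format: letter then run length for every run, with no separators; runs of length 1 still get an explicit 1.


String: "ccssssc"
Scanning for consecutive runs:
  'c' x 2
  's' x 4
  'c' x 1
RLE = "c2s4c1"


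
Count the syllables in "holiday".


Word: "holiday"
Syllable breakdown: hol-i-day
Counting: 3 parts
= 3 syllables


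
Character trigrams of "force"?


Word: "force" (length 5)
Number of trigrams = 5 - 3 + 1 = 3
  Position 0: "for"
  Position 1: "orc"
  Position 2: "rce"
Trigrams = "for", "orc", "rce"


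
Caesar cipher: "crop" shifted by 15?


Word: "crop"
Shift: 15
Each letter → (letter + shift) mod 26:
  'c' (2) + 15 = 17 → 'r'
  'r' (17) + 15 = 6 → 'g'
  'o' (14) + 15 = 3 → 'd'
  'p' (15) + 15 = 4 → 'e'
Result = "rgde"


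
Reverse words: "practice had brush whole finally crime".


Original: "practice had brush whole finally crime"
Words (1..n): practice | had | brush | whole | finally | crime
Reversed (n..1): crime | finally | whole | brush | had | practice
Result = "crime finally whole brush had practice"


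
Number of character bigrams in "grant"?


Word: "grant" (length 5)
Number of 2-grams = length - 2 + 1 = 5 - 2 + 1
= 4


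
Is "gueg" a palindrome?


Word: "gueg"
Reversed: "geug"
Forward == Backward? gueg != geug
Palindrome = No


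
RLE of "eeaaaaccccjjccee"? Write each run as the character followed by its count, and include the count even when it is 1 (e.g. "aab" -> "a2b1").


String: "eeaaaaccccjjccee"
Scanning for consecutive runs:
  'e' x 2
  'a' x 4
  'c' x 4
  'j' x 2
  'c' x 2
  'e' x 2
RLE = "e2a4c4j2c2e2"


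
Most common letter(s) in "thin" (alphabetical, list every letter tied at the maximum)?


Word: "thin"
Letter counts:
  'h': 1
  'i': 1
  'n': 1
  't': 1
Maximum count = 1
Most frequent = 'h', 'i', 'n', 't' (1 time each)


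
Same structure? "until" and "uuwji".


Pattern of "until": [0, 1, 2, 3, 4]
Pattern of "uuwji": [0, 0, 1, 2, 3]
Patterns do not match
Same pattern = No


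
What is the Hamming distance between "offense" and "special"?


Comparing character by character (same length = 7):
  Pos 0: 'o' vs 's' !=
  Pos 1: 'f' vs 'p' !=
  Pos 2: 'f' vs 'e' !=
  Pos 3: 'e' vs 'c' !=
  Pos 4: 'n' vs 'i' !=
  Pos 5: 's' vs 'a' !=
  Pos 6: 'e' vs 'l' !=
Hamming distance = 7


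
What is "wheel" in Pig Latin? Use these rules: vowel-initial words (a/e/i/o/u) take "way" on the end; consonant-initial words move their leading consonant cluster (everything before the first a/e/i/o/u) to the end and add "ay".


Word: "wheel"
Starts with consonant(s) → move to end, add 'ay'
Consonant cluster: "wh"
Pig Latin = "eelwhay"


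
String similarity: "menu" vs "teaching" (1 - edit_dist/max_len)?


Word 1: "menu" (length 4)
Word 2: "teaching" (length 8)
One optimal edit sequence:
  1. substitute 'm' -> 't'  (+1)
  2. keep 'e'
  3. insert 'a'  (+1)
  4. insert 'c'  (+1)
  5. insert 'h'  (+1)
  6. insert 'i'  (+1)
  7. keep 'n'
  8. substitute 'u' -> 'g'  (+1)
Edit distance = 6
Max length = max(4, 8) = 8
Similarity = 1 - 6/8
= 0.2500


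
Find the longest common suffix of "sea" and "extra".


Word 1: "sea"
Word 2: "extra"
Comparing from end:
  Pos -1: 'a' == 'a'
  Pos -2: 'e' != 'r' (stop)
LCS = "a" (length 1)


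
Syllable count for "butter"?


Word: "butter"
Syllable breakdown: but · ter
Counting: 2 parts
= 2 syllables


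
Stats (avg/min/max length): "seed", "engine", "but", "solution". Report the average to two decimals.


Lengths: "seed"=4, "engine"=6, "but"=3, "solution"=8
Sum = 21, Count = 4
Average = 21/4 = 5.25
= avg=5.25, min=3, max=8


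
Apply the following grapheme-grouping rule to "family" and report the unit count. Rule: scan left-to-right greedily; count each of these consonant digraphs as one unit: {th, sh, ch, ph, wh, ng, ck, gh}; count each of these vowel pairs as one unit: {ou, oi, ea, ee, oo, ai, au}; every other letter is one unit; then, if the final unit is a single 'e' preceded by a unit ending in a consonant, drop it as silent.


Word: "family" (6 letters)
Left-to-right scan:
  [1] 'f' (letter)
  [2] 'a' (letter)
  [3] 'm' (letter)
  [4] 'i' (letter)
  [5] 'l' (letter)
  [6] 'y' (letter)
Units from scan: 6
Sound units = 6 units


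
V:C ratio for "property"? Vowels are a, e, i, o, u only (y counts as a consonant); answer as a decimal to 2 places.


Word: "property"
Vowels (a,e,i,o,u): 2
Consonants: 6
Ratio = 2/6
= 0.33


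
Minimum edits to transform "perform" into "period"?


Word 1: "perform" (length 7)
Word 2: "period" (length 6)
One optimal edit sequence (insert/delete/substitute each cost 1):
  1. keep 'p'
  2. keep 'e'
  3. keep 'r'
  4. substitute 'f' -> 'i'  (+1)
  5. keep 'o'
  6. delete 'r'  (+1)
  7. substitute 'm' -> 'd'  (+1)
Total edit operations: 3
Edit distance = 3


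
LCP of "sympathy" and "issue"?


Word 1: "sympathy"
Word 2: "issue"
Comparing from start:
  Pos 0: 's' != 'i' (stop)
LCP = "" (length 0)


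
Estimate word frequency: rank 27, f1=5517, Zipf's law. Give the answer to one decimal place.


Zipf's law: f(r) = f(1) / r
f(1) = 5517
f(27) = 5517 / 27
= 204.3 occurrences


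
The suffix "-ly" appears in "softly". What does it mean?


Suffix: -ly
Example: softly = soft + -ly
Meaning = in a manner


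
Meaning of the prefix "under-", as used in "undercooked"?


Prefix: under-
Example: undercooked = under- + cooked
Meaning = insufficient


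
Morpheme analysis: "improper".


Word: "improper"
Morphemes: im- / proper
Each morpheme carries meaning
= 2 morphemes


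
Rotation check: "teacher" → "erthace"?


Word: "teacher", Candidate: "erthace"
Method: check if candidate is substring of word+word
"teacherteacher" contains "erthace"? No
Is rotation = No


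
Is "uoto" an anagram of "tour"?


Word 1: "tour" → sorted: ortu
Word 2: "uoto" → sorted: ootu
Same letters? ortu != ootu
Anagram = No


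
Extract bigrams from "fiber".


Word: "fiber" (length 5)
Number of bigrams = 5 - 2 + 1 = 4
  Position 0: "fi"
  Position 1: "ib"
  Position 2: "be"
  Position 3: "er"
Bigrams = "fi", "ib", "be", "er"


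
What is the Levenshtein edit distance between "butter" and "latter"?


Word 1: "butter" (length 6)
Word 2: "latter" (length 6)
One optimal edit sequence (insert/delete/substitute each cost 1):
  1. substitute 'b' -> 'l'  (+1)
  2. substitute 'u' -> 'a'  (+1)
  3. keep 't'
  4. keep 't'
  5. keep 'e'
  6. keep 'r'
Total edit operations: 2
Edit distance = 2


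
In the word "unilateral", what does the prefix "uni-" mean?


Prefix: uni-
As in: unilateral -> uni- + lateral
Meaning = one


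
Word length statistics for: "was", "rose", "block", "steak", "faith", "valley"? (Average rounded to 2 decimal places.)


Lengths: "was"=3, "rose"=4, "block"=5, "steak"=5, "faith"=5, "valley"=6
Sum = 28, Count = 6
Average = 28/6 = 4.67
= avg=4.67, min=3, max=6


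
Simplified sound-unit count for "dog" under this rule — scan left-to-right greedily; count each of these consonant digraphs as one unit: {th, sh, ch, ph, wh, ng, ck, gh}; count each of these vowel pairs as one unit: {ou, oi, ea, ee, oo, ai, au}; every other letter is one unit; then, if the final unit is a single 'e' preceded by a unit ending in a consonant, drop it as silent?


Word: "dog" (3 letters)
Left-to-right scan:
  (1) 'd' (letter)
  (2) 'o' (letter)
  (3) 'g' (letter)
Units from scan: 3
Sound units = 3 units


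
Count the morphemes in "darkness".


Word: "darkness"
Morphemes: dark / -ness
Each morpheme carries meaning
= 2 morphemes


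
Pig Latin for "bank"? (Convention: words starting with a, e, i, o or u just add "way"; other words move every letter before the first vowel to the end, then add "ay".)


Word: "bank"
Starts with consonant(s) → move to end, add 'ay'
Consonant cluster: "b"
Pig Latin = "ankbay"


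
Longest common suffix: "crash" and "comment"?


Word 1: "crash"
Word 2: "comment"
Comparing from end:
  Pos -1: 'h' != 't' (stop)
LCS = "" (length 0)


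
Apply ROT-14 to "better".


Word: "better"
Shift: 14
Each letter → (letter + shift) mod 26:
  'b' (1) + 14 = 15 → 'p'
  'e' (4) + 14 = 18 → 's'
  't' (19) + 14 = 7 → 'h'
  't' (19) + 14 = 7 → 'h'
  'e' (4) + 14 = 18 → 's'
  'r' (17) + 14 = 5 → 'f'
Result = "pshhsf"


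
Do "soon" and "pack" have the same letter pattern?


Pattern of "soon": [0, 1, 1, 2]
Pattern of "pack": [0, 1, 2, 3]
Patterns do not match
Same pattern = No


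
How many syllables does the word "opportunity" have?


Word: "opportunity"
Syllable breakdown: op · por · tu · ni · ty
Counting: 5 parts
= 5 syllables


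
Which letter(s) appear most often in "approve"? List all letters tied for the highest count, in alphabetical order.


Word: "approve"
Letter counts:
  'a': 1
  'e': 1
  'o': 1
  'p': 2
  'r': 1
  'v': 1
Maximum count = 2
Most frequent = 'p' (2 times each)


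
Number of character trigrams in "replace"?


Word: "replace" (length 7)
Number of 3-grams = length - 3 + 1 = 7 - 3 + 1
= 5


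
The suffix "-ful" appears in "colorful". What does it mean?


Suffix: -ful
Example: colorful (color + -ful)
Meaning = full of


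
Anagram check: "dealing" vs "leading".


Word 1: "dealing" → sorted: adegiln
Word 2: "leading" → sorted: adegiln
Same letters? adegiln == adegiln
Anagram = Yes


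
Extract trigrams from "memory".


Word: "memory" (length 6)
Number of trigrams = 6 - 3 + 1 = 4
  Position 0: "mem"
  Position 1: "emo"
  Position 2: "mor"
  Position 3: "ory"
Trigrams = "mem", "emo", "mor", "ory"


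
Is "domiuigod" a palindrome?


Word: "domiuigod"
Reversed: "dogiuimod"
Forward == Backward? domiuigod != dogiuimod
Palindrome = No


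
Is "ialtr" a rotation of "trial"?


Word: "trial", Candidate: "ialtr"
Method: check if candidate is substring of word+word
"trialtrial" contains "ialtr"? Yes
Is rotation = Yes


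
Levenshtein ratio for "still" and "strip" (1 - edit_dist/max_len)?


Word 1: "still" (length 5)
Word 2: "strip" (length 5)
One optimal edit sequence:
  1. keep 's'
  2. keep 't'
  3. substitute 'i' -> 'r'  (+1)
  4. substitute 'l' -> 'i'  (+1)
  5. substitute 'l' -> 'p'  (+1)
Edit distance = 3
Max length = max(5, 5) = 5
Similarity = 1 - 3/5
= 0.4000


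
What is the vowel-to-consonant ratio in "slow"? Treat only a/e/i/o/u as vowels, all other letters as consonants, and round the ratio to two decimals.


Word: "slow"
Vowels (a,e,i,o,u): 1
Consonants: 3
Ratio = 1/3
= 0.33


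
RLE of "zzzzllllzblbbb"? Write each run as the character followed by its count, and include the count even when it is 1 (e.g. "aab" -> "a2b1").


String: "zzzzllllzblbbb"
Scanning for consecutive runs:
  'z' x 4
  'l' x 4
  'z' x 1
  'b' x 1
  'l' x 1
  'b' x 3
RLE = "z4l4z1b1l1b3"


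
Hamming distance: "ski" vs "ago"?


Comparing character by character (same length = 3):
  Pos 0: 's' vs 'a' !=
  Pos 1: 'k' vs 'g' !=
  Pos 2: 'i' vs 'o' !=
Hamming distance = 3


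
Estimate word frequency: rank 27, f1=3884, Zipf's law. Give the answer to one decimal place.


Zipf's law: f(r) = f(1) / r
f(1) = 3884
f(27) = 3884 / 27
= 143.9 occurrences


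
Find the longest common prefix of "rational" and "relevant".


Word 1: "rational"
Word 2: "relevant"
Comparing from start:
  Pos 0: 'r' == 'r'
  Pos 1: 'a' != 'e' (stop)
LCP = "r" (length 1)


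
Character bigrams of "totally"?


Word: "totally" (length 7)
Number of bigrams = 7 - 2 + 1 = 6
  Position 0: "to"
  Position 1: "ot"
  Position 2: "ta"
  Position 3: "al"
  Position 4: "ll"
  Position 5: "ly"
Bigrams = "to", "ot", "ta", "al", "ll", "ly"


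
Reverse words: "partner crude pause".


Original: "partner crude pause"
Words (1..n): partner | crude | pause
Reversed (n..1): pause | crude | partner
Result = "pause crude partner"


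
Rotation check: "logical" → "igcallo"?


Word: "logical", Candidate: "igcallo"
Method: check if candidate is substring of word+word
"logicallogical" contains "igcallo"? No
Is rotation = No


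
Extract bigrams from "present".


Word: "present" (length 7)
Number of bigrams = 7 - 2 + 1 = 6
  Position 0: "pr"
  Position 1: "re"
  Position 2: "es"
  Position 3: "se"
  Position 4: "en"
  Position 5: "nt"
Bigrams = "pr", "re", "es", "se", "en", "nt"


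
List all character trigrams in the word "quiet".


Word: "quiet" (length 5)
Number of trigrams = 5 - 3 + 1 = 3
  Position 0: "qui"
  Position 1: "uie"
  Position 2: "iet"
Trigrams = "qui", "uie", "iet"


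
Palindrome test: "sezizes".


Word: "sezizes"
Reversed: "sezizes"
Forward == Backward? sezizes == sezizes
Palindrome = Yes


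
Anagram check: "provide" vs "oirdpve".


Word 1: "provide" → sorted: deioprv
Word 2: "oirdpve" → sorted: deioprv
Same letters? deioprv == deioprv
Anagram = Yes


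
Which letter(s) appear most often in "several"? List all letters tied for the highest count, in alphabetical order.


Word: "several"
Letter counts:
  'a': 1
  'e': 2
  'l': 1
  'r': 1
  's': 1
  'v': 1
Maximum count = 2
Most frequent = 'e' (2 times each)


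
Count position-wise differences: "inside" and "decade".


Comparing character by character (same length = 6):
  Pos 0: 'i' vs 'd' !=
  Pos 1: 'n' vs 'e' !=
  Pos 2: 's' vs 'c' !=
  Pos 3: 'i' vs 'a' !=
  Pos 4: 'd' vs 'd' =
  Pos 5: 'e' vs 'e' =
Hamming distance = 4


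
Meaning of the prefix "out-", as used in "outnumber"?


Prefix: out-
Example: outnumber (out- + number)
Meaning = surpass


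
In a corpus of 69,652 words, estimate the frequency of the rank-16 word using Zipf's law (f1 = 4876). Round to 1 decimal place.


Zipf's law: f(r) = f(1) / r
f(1) = 4876
f(16) = 4876 / 16
= 304.8 occurrences


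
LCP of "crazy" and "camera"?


Word 1: "crazy"
Word 2: "camera"
Comparing from start:
  Pos 0: 'c' == 'c'
  Pos 1: 'r' != 'a' (stop)
LCP = "c" (length 1)


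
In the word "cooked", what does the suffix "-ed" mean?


Suffix: -ed
As in: cooked -> cook + -ed
Meaning = past tense


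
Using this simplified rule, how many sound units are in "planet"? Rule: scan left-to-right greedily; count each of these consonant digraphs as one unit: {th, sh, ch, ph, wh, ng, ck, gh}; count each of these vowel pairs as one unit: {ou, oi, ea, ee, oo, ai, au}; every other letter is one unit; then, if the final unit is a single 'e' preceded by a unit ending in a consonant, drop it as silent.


Word: "planet" (6 letters)
Left-to-right scan:
  [1] 'p' (letter)
  [2] 'l' (letter)
  [3] 'a' (letter)
  [4] 'n' (letter)
  [5] 'e' (letter)
  [6] 't' (letter)
Units from scan: 6
Sound units = 6 units


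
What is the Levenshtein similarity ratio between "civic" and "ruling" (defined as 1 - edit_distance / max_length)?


Word 1: "civic" (length 5)
Word 2: "ruling" (length 6)
One optimal edit sequence:
  1. substitute 'c' -> 'r'  (+1)
  2. substitute 'i' -> 'u'  (+1)
  3. substitute 'v' -> 'l'  (+1)
  4. keep 'i'
  5. insert 'n'  (+1)
  6. substitute 'c' -> 'g'  (+1)
Edit distance = 5
Max length = max(5, 6) = 6
Similarity = 1 - 5/6
= 0.1667


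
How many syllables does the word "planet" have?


Word: "planet"
Syllable breakdown: plan / et
Counting: 2 parts
= 2 syllables


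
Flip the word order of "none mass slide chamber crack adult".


Original: "none mass slide chamber crack adult"
Words (1..n): none | mass | slide | chamber | crack | adult
Reversed (n..1): adult | crack | chamber | slide | mass | none
Result = "adult crack chamber slide mass none"


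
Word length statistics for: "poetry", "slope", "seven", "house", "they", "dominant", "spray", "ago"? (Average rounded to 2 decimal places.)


Lengths: "poetry"=6, "slope"=5, "seven"=5, "house"=5, "they"=4, "dominant"=8, "spray"=5, "ago"=3
Sum = 41, Count = 8
Average = 41/8 = 5.13
= avg=5.13, min=3, max=8


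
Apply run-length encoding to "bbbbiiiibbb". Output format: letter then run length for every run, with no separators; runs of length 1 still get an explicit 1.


String: "bbbbiiiibbb"
Scanning for consecutive runs:
  'b' x 4
  'i' x 4
  'b' x 3
RLE = "b4i4b3"


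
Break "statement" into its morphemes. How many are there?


Word: "statement"
Morphemes: state | -ment
Each morpheme carries meaning
= 2 morphemes


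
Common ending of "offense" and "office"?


Word 1: "offense"
Word 2: "office"
Comparing from end:
  Pos -1: 'e' == 'e'
  Pos -2: 's' != 'c' (stop)
LCS = "e" (length 1)


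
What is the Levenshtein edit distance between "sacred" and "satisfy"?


Word 1: "sacred" (length 6)
Word 2: "satisfy" (length 7)
One optimal edit sequence (insert/delete/substitute each cost 1):
  1. keep 's'
  2. keep 'a'
  3. insert 't'  (+1)
  4. substitute 'c' -> 'i'  (+1)
  5. substitute 'r' -> 's'  (+1)
  6. substitute 'e' -> 'f'  (+1)
  7. substitute 'd' -> 'y'  (+1)
Total edit operations: 5
Edit distance = 5


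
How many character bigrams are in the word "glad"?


Word: "glad" (length 4)
Number of 2-grams = length - 2 + 1 = 4 - 2 + 1
= 3


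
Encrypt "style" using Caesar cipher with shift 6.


Word: "style"
Shift: 6
Each letter → (letter + shift) mod 26:
  's' (18) + 6 = 24 → 'y'
  't' (19) + 6 = 25 → 'z'
  'y' (24) + 6 = 4 → 'e'
  'l' (11) + 6 = 17 → 'r'
  'e' (4) + 6 = 10 → 'k'
Result = "yzerk"


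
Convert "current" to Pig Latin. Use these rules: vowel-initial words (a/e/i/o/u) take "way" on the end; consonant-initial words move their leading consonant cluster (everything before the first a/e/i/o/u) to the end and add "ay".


Word: "current"
Starts with consonant(s) → move to end, add 'ay'
Consonant cluster: "c"
Pig Latin = "urrentcay"


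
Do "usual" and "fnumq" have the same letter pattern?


Pattern of "usual": [0, 1, 0, 2, 3]
Pattern of "fnumq": [0, 1, 2, 3, 4]
Patterns do not match
Same pattern = No


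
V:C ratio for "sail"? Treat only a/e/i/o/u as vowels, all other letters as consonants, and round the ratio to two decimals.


Word: "sail"
Vowels (a,e,i,o,u): 2
Consonants: 2
Ratio = 2/2
= 1.00


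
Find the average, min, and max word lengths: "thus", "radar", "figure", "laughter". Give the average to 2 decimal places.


Lengths: "thus"=4, "radar"=5, "figure"=6, "laughter"=8
Sum = 23, Count = 4
Average = 23/4 = 5.75
= avg=5.75, min=4, max=8


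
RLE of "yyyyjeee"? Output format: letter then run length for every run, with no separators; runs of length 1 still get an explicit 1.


String: "yyyyjeee"
Scanning for consecutive runs:
  'y' x 4
  'j' x 1
  'e' x 3
RLE = "y4j1e3"


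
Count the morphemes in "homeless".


Word: "homeless"
Morphemes: home | -less
Each morpheme carries meaning
= 2 morphemes


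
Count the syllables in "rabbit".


Word: "rabbit"
Syllable breakdown: rab / bit
Counting: 2 parts
= 2 syllables


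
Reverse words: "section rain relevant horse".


Original: "section rain relevant horse"
Words (1..n): section | rain | relevant | horse
Reversed (n..1): horse | relevant | rain | section
Result = "horse relevant rain section"


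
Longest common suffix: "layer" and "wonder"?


Word 1: "layer"
Word 2: "wonder"
Comparing from end:
  Pos -1: 'r' == 'r'
  Pos -2: 'e' == 'e'
  Pos -3: 'y' != 'd' (stop)
LCS = "er" (length 2)


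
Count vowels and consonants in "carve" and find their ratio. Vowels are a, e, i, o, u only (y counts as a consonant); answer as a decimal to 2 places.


Word: "carve"
Vowels (a,e,i,o,u): 2
Consonants: 3
Ratio = 2/3
= 0.67


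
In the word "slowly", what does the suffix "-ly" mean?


Suffix: -ly
Example: slowly = slow + -ly
Meaning = in a manner


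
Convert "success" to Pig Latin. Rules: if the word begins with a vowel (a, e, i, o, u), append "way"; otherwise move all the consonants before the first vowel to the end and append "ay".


Word: "success"
Starts with consonant(s) → move to end, add 'ay'
Consonant cluster: "s"
Pig Latin = "uccesssay"


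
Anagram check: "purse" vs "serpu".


Word 1: "purse" → sorted: eprsu
Word 2: "serpu" → sorted: eprsu
Same letters? eprsu == eprsu
Anagram = Yes


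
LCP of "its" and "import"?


Word 1: "its"
Word 2: "import"
Comparing from start:
  Pos 0: 'i' == 'i'
  Pos 1: 't' != 'm' (stop)
LCP = "i" (length 1)


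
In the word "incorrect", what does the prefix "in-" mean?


Prefix: in-
Example: incorrect (in- + correct)
Meaning = not / into


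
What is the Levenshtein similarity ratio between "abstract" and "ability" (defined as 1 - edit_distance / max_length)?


Word 1: "abstract" (length 8)
Word 2: "ability" (length 7)
One optimal edit sequence:
  1. keep 'a'
  2. keep 'b'
  3. delete 's'  (+1)
  4. substitute 't' -> 'i'  (+1)
  5. substitute 'r' -> 'l'  (+1)
  6. substitute 'a' -> 'i'  (+1)
  7. substitute 'c' -> 't'  (+1)
  8. substitute 't' -> 'y'  (+1)
Edit distance = 6
Max length = max(8, 7) = 8
Similarity = 1 - 6/8
= 0.2500


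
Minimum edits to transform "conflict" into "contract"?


Word 1: "conflict" (length 8)
Word 2: "contract" (length 8)
One optimal edit sequence (insert/delete/substitute each cost 1):
  1. keep 'c'
  2. keep 'o'
  3. keep 'n'
  4. substitute 'f' -> 't'  (+1)
  5. substitute 'l' -> 'r'  (+1)
  6. substitute 'i' -> 'a'  (+1)
  7. keep 'c'
  8. keep 't'
Total edit operations: 3
Edit distance = 3


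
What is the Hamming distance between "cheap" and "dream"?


Comparing character by character (same length = 5):
  Pos 0: 'c' vs 'd' !=
  Pos 1: 'h' vs 'r' !=
  Pos 2: 'e' vs 'e' =
  Pos 3: 'a' vs 'a' =
  Pos 4: 'p' vs 'm' !=
Hamming distance = 3


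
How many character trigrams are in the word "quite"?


Word: "quite" (length 5)
Number of 3-grams = length - 3 + 1 = 5 - 3 + 1
= 3


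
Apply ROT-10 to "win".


Word: "win"
Shift: 10
Each letter → (letter + shift) mod 26:
  'w' (22) + 10 = 6 → 'g'
  'i' (8) + 10 = 18 → 's'
  'n' (13) + 10 = 23 → 'x'
Result = "gsx"


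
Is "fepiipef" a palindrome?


Word: "fepiipef"
Reversed: "fepiipef"
Forward == Backward? fepiipef == fepiipef
Palindrome = Yes


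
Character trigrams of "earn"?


Word: "earn" (length 4)
Number of trigrams = 4 - 3 + 1 = 2
  Position 0: "ear"
  Position 1: "arn"
Trigrams = "ear", "arn"


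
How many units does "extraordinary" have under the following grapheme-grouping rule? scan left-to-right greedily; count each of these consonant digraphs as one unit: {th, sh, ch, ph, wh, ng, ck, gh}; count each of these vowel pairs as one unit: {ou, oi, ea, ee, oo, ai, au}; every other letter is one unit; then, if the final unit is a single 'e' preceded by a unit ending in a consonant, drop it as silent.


Word: "extraordinary" (13 letters)
Left-to-right scan:
  1. 'e' (letter)
  2. 'x' (letter)
  3. 't' (letter)
  4. 'r' (letter)
  5. 'a' (letter)
  6. 'o' (letter)
  7. 'r' (letter)
  8. 'd' (letter)
  9. 'i' (letter)
  10. 'n' (letter)
  11. 'a' (letter)
  12. 'r' (letter)
  13. 'y' (letter)
Units from scan: 13
Sound units = 13 units


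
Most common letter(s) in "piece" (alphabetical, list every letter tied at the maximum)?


Word: "piece"
Letter counts:
  'c': 1
  'e': 2
  'i': 1
  'p': 1
Maximum count = 2
Most frequent = 'e' (2 times each)


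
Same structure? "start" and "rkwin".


Pattern of "start": [0, 1, 2, 3, 1]
Pattern of "rkwin": [0, 1, 2, 3, 4]
Patterns do not match
Same pattern = No


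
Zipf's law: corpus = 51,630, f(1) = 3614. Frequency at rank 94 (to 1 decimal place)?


Zipf's law: f(r) = f(1) / r
f(1) = 3614
f(94) = 3614 / 94
= 38.4 occurrences


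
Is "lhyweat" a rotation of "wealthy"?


Word: "wealthy", Candidate: "lhyweat"
Method: check if candidate is substring of word+word
"wealthywealthy" contains "lhyweat"? No
Is rotation = No


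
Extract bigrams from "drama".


Word: "drama" (length 5)
Number of bigrams = 5 - 2 + 1 = 4
  Position 0: "dr"
  Position 1: "ra"
  Position 2: "am"
  Position 3: "ma"
Bigrams = "dr", "ra", "am", "ma"


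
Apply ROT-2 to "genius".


Word: "genius"
Shift: 2
Each letter → (letter + shift) mod 26:
  'g' (6) + 2 = 8 → 'i'
  'e' (4) + 2 = 6 → 'g'
  'n' (13) + 2 = 15 → 'p'
  'i' (8) + 2 = 10 → 'k'
  'u' (20) + 2 = 22 → 'w'
  's' (18) + 2 = 20 → 'u'
Result = "igpkwu"


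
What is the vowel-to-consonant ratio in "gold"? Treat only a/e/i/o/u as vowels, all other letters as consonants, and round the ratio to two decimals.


Word: "gold"
Vowels (a,e,i,o,u): 1
Consonants: 3
Ratio = 1/3
= 0.33


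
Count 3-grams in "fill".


Word: "fill" (length 4)
Number of 3-grams = length - 3 + 1 = 4 - 3 + 1
= 2


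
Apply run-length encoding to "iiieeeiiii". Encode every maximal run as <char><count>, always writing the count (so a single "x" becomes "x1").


String: "iiieeeiiii"
Scanning for consecutive runs:
  'i' x 3
  'e' x 3
  'i' x 4
RLE = "i3e3i4"


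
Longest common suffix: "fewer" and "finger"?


Word 1: "fewer"
Word 2: "finger"
Comparing from end:
  Pos -1: 'r' == 'r'
  Pos -2: 'e' == 'e'
  Pos -3: 'w' != 'g' (stop)
LCS = "er" (length 2)


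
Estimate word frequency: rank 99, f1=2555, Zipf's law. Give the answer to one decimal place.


Zipf's law: f(r) = f(1) / r
f(1) = 2555
f(99) = 2555 / 99
= 25.8 occurrences


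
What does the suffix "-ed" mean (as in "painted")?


Suffix: -ed
Example: painted (paint + -ed)
Meaning = past tense


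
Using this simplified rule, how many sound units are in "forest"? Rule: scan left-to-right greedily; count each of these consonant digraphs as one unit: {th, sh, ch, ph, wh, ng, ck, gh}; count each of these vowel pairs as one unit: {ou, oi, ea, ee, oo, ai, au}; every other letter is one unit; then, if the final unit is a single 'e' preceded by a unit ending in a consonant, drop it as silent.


Word: "forest" (6 letters)
Left-to-right scan:
  1. 'f' (letter)
  2. 'o' (letter)
  3. 'r' (letter)
  4. 'e' (letter)
  5. 's' (letter)
  6. 't' (letter)
Units from scan: 6
Sound units = 6 units


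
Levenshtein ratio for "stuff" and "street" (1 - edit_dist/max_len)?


Word 1: "stuff" (length 5)
Word 2: "street" (length 6)
One optimal edit sequence:
  1. keep 's'
  2. keep 't'
  3. insert 'r'  (+1)
  4. substitute 'u' -> 'e'  (+1)
  5. substitute 'f' -> 'e'  (+1)
  6. substitute 'f' -> 't'  (+1)
Edit distance = 4
Max length = max(5, 6) = 6
Similarity = 1 - 4/6
= 0.3333


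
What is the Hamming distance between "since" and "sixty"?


Comparing character by character (same length = 5):
  Pos 0: 's' vs 's' =
  Pos 1: 'i' vs 'i' =
  Pos 2: 'n' vs 'x' !=
  Pos 3: 'c' vs 't' !=
  Pos 4: 'e' vs 'y' !=
Hamming distance = 3


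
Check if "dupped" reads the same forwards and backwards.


Word: "dupped"
Reversed: "deppud"
Forward == Backward? dupped != deppud
Palindrome = No


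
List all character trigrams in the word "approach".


Word: "approach" (length 8)
Number of trigrams = 8 - 3 + 1 = 6
  Position 0: "app"
  Position 1: "ppr"
  Position 2: "pro"
  Position 3: "roa"
  Position 4: "oac"
  Position 5: "ach"
Trigrams = "app", "ppr", "pro", "roa", "oac", "ach"


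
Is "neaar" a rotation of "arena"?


Word: "arena", Candidate: "neaar"
Method: check if candidate is substring of word+word
"arenaarena" contains "neaar"? No
Is rotation = No


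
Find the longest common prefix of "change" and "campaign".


Word 1: "change"
Word 2: "campaign"
Comparing from start:
  Pos 0: 'c' == 'c'
  Pos 1: 'h' != 'a' (stop)
LCP = "c" (length 1)


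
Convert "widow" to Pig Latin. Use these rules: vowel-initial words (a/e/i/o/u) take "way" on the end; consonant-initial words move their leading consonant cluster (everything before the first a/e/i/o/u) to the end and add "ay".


Word: "widow"
Starts with consonant(s) → move to end, add 'ay'
Consonant cluster: "w"
Pig Latin = "idowway"


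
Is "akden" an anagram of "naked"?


Word 1: "naked" → sorted: adekn
Word 2: "akden" → sorted: adekn
Same letters? adekn == adekn
Anagram = Yes


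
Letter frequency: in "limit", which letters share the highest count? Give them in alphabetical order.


Word: "limit"
Letter counts:
  'i': 2
  'l': 1
  'm': 1
  't': 1
Maximum count = 2
Most frequent = 'i' (2 times each)


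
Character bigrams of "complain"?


Word: "complain" (length 8)
Number of bigrams = 8 - 2 + 1 = 7
  Position 0: "co"
  Position 1: "om"
  Position 2: "mp"
  Position 3: "pl"
  Position 4: "la"
  Position 5: "ai"
  Position 6: "in"
Bigrams = "co", "om", "mp", "pl", "la", "ai", "in"


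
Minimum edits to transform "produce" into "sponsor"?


Word 1: "produce" (length 7)
Word 2: "sponsor" (length 7)
One optimal edit sequence (insert/delete/substitute each cost 1):
  1. substitute 'p' -> 's'  (+1)
  2. substitute 'r' -> 'p'  (+1)
  3. keep 'o'
  4. substitute 'd' -> 'n'  (+1)
  5. substitute 'u' -> 's'  (+1)
  6. substitute 'c' -> 'o'  (+1)
  7. substitute 'e' -> 'r'  (+1)
Total edit operations: 6
Edit distance = 6


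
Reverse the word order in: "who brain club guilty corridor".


Original: "who brain club guilty corridor"
Words (1..n): who | brain | club | guilty | corridor
Reversed (n..1): corridor | guilty | club | brain | who
Result = "corridor guilty club brain who"


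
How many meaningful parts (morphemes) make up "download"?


Word: "download"
Morphemes: down- / load
Each morpheme carries meaning
= 2 morphemes


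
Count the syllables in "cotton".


Word: "cotton"
Syllable breakdown: cot / ton
Counting: 2 parts
= 2 syllables


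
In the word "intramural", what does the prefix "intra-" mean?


Prefix: intra-
As in: intramural -> intra- + mural
Meaning = within


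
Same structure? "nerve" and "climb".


Pattern of "nerve": [0, 1, 2, 3, 1]
Pattern of "climb": [0, 1, 2, 3, 4]
Patterns do not match
Same pattern = No


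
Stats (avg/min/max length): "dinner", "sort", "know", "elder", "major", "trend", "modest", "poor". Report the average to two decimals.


Lengths: "dinner"=6, "sort"=4, "know"=4, "elder"=5, "major"=5, "trend"=5, "modest"=6, "poor"=4
Sum = 39, Count = 8
Average = 39/8 = 4.88
= avg=4.88, min=4, max=6


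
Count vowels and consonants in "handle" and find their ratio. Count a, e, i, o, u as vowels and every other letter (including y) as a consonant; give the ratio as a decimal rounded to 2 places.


Word: "handle"
Vowels (a,e,i,o,u): 2
Consonants: 4
Ratio = 2/4
= 0.50


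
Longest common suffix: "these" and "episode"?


Word 1: "these"
Word 2: "episode"
Comparing from end:
  Pos -1: 'e' == 'e'
  Pos -2: 's' != 'd' (stop)
LCS = "e" (length 1)


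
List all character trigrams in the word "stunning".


Word: "stunning" (length 8)
Number of trigrams = 8 - 3 + 1 = 6
  Position 0: "stu"
  Position 1: "tun"
  Position 2: "unn"
  Position 3: "nni"
  Position 4: "nin"
  Position 5: "ing"
Trigrams = "stu", "tun", "unn", "nni", "nin", "ing"


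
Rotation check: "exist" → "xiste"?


Word: "exist", Candidate: "xiste"
Method: check if candidate is substring of word+word
"existexist" contains "xiste"? Yes
Is rotation = Yes


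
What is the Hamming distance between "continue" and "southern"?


Comparing character by character (same length = 8):
  Pos 0: 'c' vs 's' !=
  Pos 1: 'o' vs 'o' =
  Pos 2: 'n' vs 'u' !=
  Pos 3: 't' vs 't' =
  Pos 4: 'i' vs 'h' !=
  Pos 5: 'n' vs 'e' !=
  Pos 6: 'u' vs 'r' !=
  Pos 7: 'e' vs 'n' !=
Hamming distance = 6


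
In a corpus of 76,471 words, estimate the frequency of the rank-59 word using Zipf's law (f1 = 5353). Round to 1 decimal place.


Zipf's law: f(r) = f(1) / r
f(1) = 5353
f(59) = 5353 / 59
= 90.7 occurrences


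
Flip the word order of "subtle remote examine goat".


Original: "subtle remote examine goat"
Words (1..n): subtle | remote | examine | goat
Reversed (n..1): goat | examine | remote | subtle
Result = "goat examine remote subtle"


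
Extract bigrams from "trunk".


Word: "trunk" (length 5)
Number of bigrams = 5 - 2 + 1 = 4
  Position 0: "tr"
  Position 1: "ru"
  Position 2: "un"
  Position 3: "nk"
Bigrams = "tr", "ru", "un", "nk"


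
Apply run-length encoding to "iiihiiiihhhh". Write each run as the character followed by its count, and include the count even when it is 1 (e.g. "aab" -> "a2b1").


String: "iiihiiiihhhh"
Scanning for consecutive runs:
  'i' x 3
  'h' x 1
  'i' x 4
  'h' x 4
RLE = "i3h1i4h4"


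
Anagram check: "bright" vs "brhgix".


Word 1: "bright" → sorted: bghirt
Word 2: "brhgix" → sorted: bghirx
Same letters? bghirt != bghirx
Anagram = No


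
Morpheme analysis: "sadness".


Word: "sadness"
Morphemes: sad + -ness
Each morpheme carries meaning
= 2 morphemes


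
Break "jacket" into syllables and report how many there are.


Word: "jacket"
Syllable breakdown: jack | et
Counting: 2 parts
= 2 syllables


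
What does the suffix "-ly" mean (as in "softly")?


Suffix: -ly
Example: softly = soft + -ly
Meaning = in a manner


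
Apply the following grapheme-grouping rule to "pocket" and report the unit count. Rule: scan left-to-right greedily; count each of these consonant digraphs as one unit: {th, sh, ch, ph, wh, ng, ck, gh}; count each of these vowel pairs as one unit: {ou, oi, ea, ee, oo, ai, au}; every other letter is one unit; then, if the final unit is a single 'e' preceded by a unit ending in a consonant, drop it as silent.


Word: "pocket" (6 letters)
Left-to-right scan:
  1. 'p' (letter)
  2. 'o' (letter)
  3. 'ck' (digraph)
  4. 'e' (letter)
  5. 't' (letter)
Units from scan: 5
Sound units = 5 units


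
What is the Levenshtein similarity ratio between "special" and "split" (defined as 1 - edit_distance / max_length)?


Word 1: "special" (length 7)
Word 2: "split" (length 5)
One optimal edit sequence:
  1. keep 's'
  2. keep 'p'
  3. delete 'e'  (+1)
  4. substitute 'c' -> 'l'  (+1)
  5. keep 'i'
  6. delete 'a'  (+1)
  7. substitute 'l' -> 't'  (+1)
Edit distance = 4
Max length = max(7, 5) = 7
Similarity = 1 - 4/7
= 0.4286


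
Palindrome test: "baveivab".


Word: "baveivab"
Reversed: "bavievab"
Forward == Backward? baveivab != bavievab
Palindrome = No


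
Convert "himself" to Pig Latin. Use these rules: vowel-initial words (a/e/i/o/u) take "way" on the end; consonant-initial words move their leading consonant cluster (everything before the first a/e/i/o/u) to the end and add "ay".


Word: "himself"
Starts with consonant(s) → move to end, add 'ay'
Consonant cluster: "h"
Pig Latin = "imselfhay"


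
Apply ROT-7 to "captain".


Word: "captain"
Shift: 7
Each letter → (letter + shift) mod 26:
  'c' (2) + 7 = 9 → 'j'
  'a' (0) + 7 = 7 → 'h'
  'p' (15) + 7 = 22 → 'w'
  't' (19) + 7 = 0 → 'a'
  'a' (0) + 7 = 7 → 'h'
  'i' (8) + 7 = 15 → 'p'
  'n' (13) + 7 = 20 → 'u'
Result = "jhwahpu"


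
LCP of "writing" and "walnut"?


Word 1: "writing"
Word 2: "walnut"
Comparing from start:
  Pos 0: 'w' == 'w'
  Pos 1: 'r' != 'a' (stop)
LCP = "w" (length 1)


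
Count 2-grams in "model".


Word: "model" (length 5)
Number of 2-grams = length - 2 + 1 = 5 - 2 + 1
= 4


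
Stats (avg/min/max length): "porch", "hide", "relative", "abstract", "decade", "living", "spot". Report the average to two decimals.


Lengths: "porch"=5, "hide"=4, "relative"=8, "abstract"=8, "decade"=6, "living"=6, "spot"=4
Sum = 41, Count = 7
Average = 41/7 = 5.86
= avg=5.86, min=4, max=8


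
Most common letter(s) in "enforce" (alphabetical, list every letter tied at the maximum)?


Word: "enforce"
Letter counts:
  'c': 1
  'e': 2
  'f': 1
  'n': 1
  'o': 1
  'r': 1
Maximum count = 2
Most frequent = 'e' (2 times each)


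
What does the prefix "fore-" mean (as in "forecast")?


Prefix: fore-
Example: forecast (fore- + cast)
Meaning = before


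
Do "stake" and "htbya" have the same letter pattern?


Pattern of "stake": [0, 1, 2, 3, 4]
Pattern of "htbya": [0, 1, 2, 3, 4]
Patterns match
Same pattern = Yes


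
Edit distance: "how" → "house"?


Word 1: "how" (length 3)
Word 2: "house" (length 5)
One optimal edit sequence (insert/delete/substitute each cost 1):
  1. keep 'h'
  2. keep 'o'
  3. insert 'u'  (+1)
  4. insert 's'  (+1)
  5. substitute 'w' -> 'e'  (+1)
Total edit operations: 3
Edit distance = 3


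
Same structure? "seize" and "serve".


Pattern of "seize": [0, 1, 2, 3, 1]
Pattern of "serve": [0, 1, 2, 3, 1]
Patterns match
Same pattern = Yes


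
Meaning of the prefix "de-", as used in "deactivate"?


Prefix: de-
Example: deactivate = de- + activate
Meaning = remove / reverse


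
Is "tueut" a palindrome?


Word: "tueut"
Reversed: "tueut"
Forward == Backward? tueut == tueut
Palindrome = Yes


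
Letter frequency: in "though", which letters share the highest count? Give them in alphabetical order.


Word: "though"
Letter counts:
  'g': 1
  'h': 2
  'o': 1
  't': 1
  'u': 1
Maximum count = 2
Most frequent = 'h' (2 times each)


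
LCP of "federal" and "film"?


Word 1: "federal"
Word 2: "film"
Comparing from start:
  Pos 0: 'f' == 'f'
  Pos 1: 'e' != 'i' (stop)
LCP = "f" (length 1)


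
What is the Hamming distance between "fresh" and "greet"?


Comparing character by character (same length = 5):
  Pos 0: 'f' vs 'g' !=
  Pos 1: 'r' vs 'r' =
  Pos 2: 'e' vs 'e' =
  Pos 3: 's' vs 'e' !=
  Pos 4: 'h' vs 't' !=
Hamming distance = 3


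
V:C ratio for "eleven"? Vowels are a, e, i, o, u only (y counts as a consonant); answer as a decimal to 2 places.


Word: "eleven"
Vowels (a,e,i,o,u): 3
Consonants: 3
Ratio = 3/3
= 1.00


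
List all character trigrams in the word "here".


Word: "here" (length 4)
Number of trigrams = 4 - 3 + 1 = 2
  Position 0: "her"
  Position 1: "ere"
Trigrams = "her", "ere"


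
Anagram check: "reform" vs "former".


Word 1: "reform" → sorted: efmorr
Word 2: "former" → sorted: efmorr
Same letters? efmorr == efmorr
Anagram = Yes


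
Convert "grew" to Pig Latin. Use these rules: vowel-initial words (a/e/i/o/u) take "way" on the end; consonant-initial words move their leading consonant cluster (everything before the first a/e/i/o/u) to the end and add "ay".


Word: "grew"
Starts with consonant(s) → move to end, add 'ay'
Consonant cluster: "gr"
Pig Latin = "ewgray"


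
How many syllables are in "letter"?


Word: "letter"
Syllable breakdown: let · ter
Counting: 2 parts
= 2 syllables


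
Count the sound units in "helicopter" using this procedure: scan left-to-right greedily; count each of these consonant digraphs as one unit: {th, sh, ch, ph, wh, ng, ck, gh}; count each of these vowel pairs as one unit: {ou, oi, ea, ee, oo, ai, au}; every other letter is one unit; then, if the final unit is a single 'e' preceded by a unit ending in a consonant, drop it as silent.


Word: "helicopter" (10 letters)
Left-to-right scan:
  1. 'h' (letter)
  2. 'e' (letter)
  3. 'l' (letter)
  4. 'i' (letter)
  5. 'c' (letter)
  6. 'o' (letter)
  7. 'p' (letter)
  8. 't' (letter)
  9. 'e' (letter)
  10. 'r' (letter)
Units from scan: 10
Sound units = 10 units


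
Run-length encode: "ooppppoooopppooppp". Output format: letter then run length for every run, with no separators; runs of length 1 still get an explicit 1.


String: "ooppppoooopppooppp"
Scanning for consecutive runs:
  'o' x 2
  'p' x 4
  'o' x 4
  'p' x 3
  'o' x 2
  'p' x 3
RLE = "o2p4o4p3o2p3"


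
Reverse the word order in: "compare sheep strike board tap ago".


Original: "compare sheep strike board tap ago"
Words (1..n): compare | sheep | strike | board | tap | ago
Reversed (n..1): ago | tap | board | strike | sheep | compare
Result = "ago tap board strike sheep compare"


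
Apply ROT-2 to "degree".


Word: "degree"
Shift: 2
Each letter → (letter + shift) mod 26:
  'd' (3) + 2 = 5 → 'f'
  'e' (4) + 2 = 6 → 'g'
  'g' (6) + 2 = 8 → 'i'
  'r' (17) + 2 = 19 → 't'
  'e' (4) + 2 = 6 → 'g'
  'e' (4) + 2 = 6 → 'g'
Result = "fgitgg"
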